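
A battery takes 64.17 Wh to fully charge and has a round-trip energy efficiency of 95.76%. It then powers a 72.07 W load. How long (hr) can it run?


Step 1: E_discharge = eta/100 * E_charge = 95.76/100 * 64.17 = 61.449 Wh
Step 2: t = E_discharge / P = 61.449 / 72.07 = 0.8526 hr

0.8526 hr


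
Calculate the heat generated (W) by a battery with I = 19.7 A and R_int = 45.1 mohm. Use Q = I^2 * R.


Convert: R = 45.1 mohm = 0.0451 ohm
Q = I^2 * R = 19.7^2 * 0.0451 = 17.50 W

17.50 W


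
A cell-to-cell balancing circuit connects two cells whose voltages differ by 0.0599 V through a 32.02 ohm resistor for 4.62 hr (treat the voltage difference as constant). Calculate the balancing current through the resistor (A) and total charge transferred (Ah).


I_bal = dV / R = 0.0599 / 32.02 = 0.0018707 A
Q = I_bal * t = 0.0018707 * 4.62 = 0.008643 Ah

I=0.0018707 A, Q=0.008643 Ah


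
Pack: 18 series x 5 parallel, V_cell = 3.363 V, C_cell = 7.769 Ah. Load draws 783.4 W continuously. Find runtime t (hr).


Step 1: E_pack = Ns * V_cell * Np * C_cell = 18 * 3.363 * 5 * 7.769 = 2351.4 Wh
Step 2: t = E_pack / P = 2351.4 / 783.4 = 3.002 hr

3.002 hr


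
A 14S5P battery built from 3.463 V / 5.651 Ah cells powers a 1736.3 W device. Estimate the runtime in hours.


Step 1: E_pack = Ns * V_cell * Np * C_cell = 14 * 3.463 * 5 * 5.651 = 1369.9 Wh
Step 2: t = E_pack / P = 1369.9 / 1736.3 = 0.7890 hr

0.7890 hr


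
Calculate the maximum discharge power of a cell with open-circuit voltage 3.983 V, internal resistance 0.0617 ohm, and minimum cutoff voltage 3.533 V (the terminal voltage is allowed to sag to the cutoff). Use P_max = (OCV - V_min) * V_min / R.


dV = OCV - V_min = 0.45 V (so I_max = dV / R)
P_max = dV * V_min / R = 0.45 * 3.533 / 0.0617 = 25.77 W

25.77 W


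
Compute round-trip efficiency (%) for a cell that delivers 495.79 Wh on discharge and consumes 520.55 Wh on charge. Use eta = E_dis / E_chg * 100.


eta_e = E_dis / E_chg * 100 = 495.79 / 520.55 * 100 = 95.24%

95.24%


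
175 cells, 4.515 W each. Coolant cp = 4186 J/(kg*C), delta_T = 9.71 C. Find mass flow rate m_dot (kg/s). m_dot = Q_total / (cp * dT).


Step 1: Total heat Q = 175 * 4.515 W = 790.13 W
Step 2: denom = cp * dT = 4186 * 9.71 = 40646
Step 3: m_dot = 790.13 / 40646 = 0.01944 kg/s

0.01944 kg/s


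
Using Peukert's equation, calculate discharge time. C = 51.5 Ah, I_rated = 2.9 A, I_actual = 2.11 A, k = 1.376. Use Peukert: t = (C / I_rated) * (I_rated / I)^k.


Step 1: t_rated = C / I_rated = 51.5 / 2.9 = 17.759 hr
Step 2: ratio = 2.9 / 2.11 = 1.3744
Step 3: ratio^k = 1.3744^1.376 = 1.549
Step 4: t = t_rated * ratio^k = 17.759 * 1.549 = 27.51 hr

27.51 hr


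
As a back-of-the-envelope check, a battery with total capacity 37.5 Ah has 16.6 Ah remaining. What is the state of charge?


SOC% = 16.6 / 37.5 * 100 = 44.27%

44.27%


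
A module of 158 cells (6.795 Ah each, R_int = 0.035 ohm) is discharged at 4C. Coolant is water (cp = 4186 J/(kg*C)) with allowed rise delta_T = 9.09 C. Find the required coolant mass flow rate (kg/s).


Step 1: I = 4 * 6.795 = 27.18 A
Step 2: Q_cell = I^2 * R = 27.18^2 * 0.035 = 25.856 W
Step 3: Q_total = 158 * 25.856 = 4085.2 W
Step 4: m_dot = Q_total / (cp * dT) = 4085.2 / (4186 * 9.09) = 0.1074 kg/s

0.1074 kg/s


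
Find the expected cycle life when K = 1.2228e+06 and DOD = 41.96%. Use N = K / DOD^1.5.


Step 1: DOD^1.5 = 41.96^1.5 = 271.8
Step 2: N = 1.2228e+06 / 271.8 = 4499 cycles

4499 cycles


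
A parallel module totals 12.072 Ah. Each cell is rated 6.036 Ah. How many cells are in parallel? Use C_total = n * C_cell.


n = C_total / C_cell = 12.072 / 6.036 = 2

2


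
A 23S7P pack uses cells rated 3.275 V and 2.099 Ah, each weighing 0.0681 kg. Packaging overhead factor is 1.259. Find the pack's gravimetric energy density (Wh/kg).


Step 1: V_pack = 23 * 3.275 = 75.325 V
Step 2: C_pack = 7 * 2.099 = 14.693 Ah
Step 3: E_pack = V_pack * C_pack = 75.325 * 14.693 = 1106.8 Wh
Step 4: m_pack = 23 * 7 * 0.0681 * 1.259 = 13.804 kg
Step 5: ED = E_pack / m_pack = 1106.8 / 13.804 = 80.18 Wh/kg

80.18 Wh/kg


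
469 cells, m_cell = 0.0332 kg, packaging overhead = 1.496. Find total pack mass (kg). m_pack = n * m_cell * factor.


Cell mass sum = 469 * 0.0332 = 15.571 kg
With overhead 1.496: m_pack = 15.571 * 1.496 = 23.29 kg

23.29 kg


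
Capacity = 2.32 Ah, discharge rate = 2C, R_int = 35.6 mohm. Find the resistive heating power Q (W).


Convert: R = 35.6 mohm = 0.0356 ohm
Step 1: I = C_rate * capacity = 2 * 2.32 = 4.64 A
Step 2: Q = I^2 * R = 4.64^2 * 0.0356 = 21.53 * 0.0356 = 0.7665 W

0.7665 W


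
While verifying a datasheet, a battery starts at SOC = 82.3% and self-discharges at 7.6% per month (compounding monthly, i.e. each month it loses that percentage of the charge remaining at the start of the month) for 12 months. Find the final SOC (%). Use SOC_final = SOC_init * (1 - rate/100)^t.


decay = (1 - 7.6/100)^12 = 0.38731
SOC_final = 82.3 * 0.38731 = 31.88%

31.88%


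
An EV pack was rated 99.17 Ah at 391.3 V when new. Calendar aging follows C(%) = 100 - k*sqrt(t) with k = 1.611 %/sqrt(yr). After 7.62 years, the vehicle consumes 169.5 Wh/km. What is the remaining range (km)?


Step 1: capacity retention = 100 - 1.611 * sqrt(7.62) = 100 - 1.611 * 2.7604 = 95.553%
Step 2: C_now = 99.17 * 95.553/100 = 94.76 Ah
Step 3: E_pack = V * C_now = 391.3 * 94.76 = 37080 Wh
Step 4: range = E_pack / consumption = 37080 / 169.5 = 218.8 km

218.8 km


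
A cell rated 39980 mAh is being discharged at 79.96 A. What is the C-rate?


Convert: capacity = 39980 mAh = 39.98 Ah
C_rate = I / capacity = 79.96 / 39.98 = 2C

2C


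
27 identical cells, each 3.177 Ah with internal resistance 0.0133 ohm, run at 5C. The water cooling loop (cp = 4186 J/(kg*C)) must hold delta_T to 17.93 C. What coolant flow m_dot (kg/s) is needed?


Step 1: I = 5 * 3.177 = 15.885 A
Step 2: Q_cell = I^2 * R = 15.885^2 * 0.0133 = 3.356 W
Step 3: Q_total = 27 * 3.356 = 90.612 W
Step 4: m_dot = Q_total / (cp * dT) = 90.612 / (4186 * 17.93) = 0.001207 kg/s

0.001207 kg/s


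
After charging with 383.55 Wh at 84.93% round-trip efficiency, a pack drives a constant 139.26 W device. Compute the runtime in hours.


Step 1: E_discharge = eta/100 * E_charge = 84.93/100 * 383.55 = 325.75 Wh
Step 2: t = E_discharge / P = 325.75 / 139.26 = 2.339 hr

2.339 hr


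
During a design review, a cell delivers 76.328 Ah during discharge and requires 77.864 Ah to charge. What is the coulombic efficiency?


Coulombic efficiency = 76.328/77.864 * 100% = 98.03%

98.03%


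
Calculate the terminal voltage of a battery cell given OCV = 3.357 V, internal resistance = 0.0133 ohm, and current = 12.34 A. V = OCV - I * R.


V = OCV - I*R = 3.357 - 12.34 * 0.0133 = 3.193 V

3.193 V


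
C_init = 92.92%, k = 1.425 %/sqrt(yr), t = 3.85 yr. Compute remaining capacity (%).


sqrt(t) = sqrt(3.85) = 1.9621
C_final = 92.92 - 1.425 * 1.9621 = 90.12%

90.12%


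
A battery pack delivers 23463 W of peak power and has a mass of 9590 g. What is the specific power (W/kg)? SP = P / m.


Convert: m = 9590 g = 9.59 kg
SP = P / m = 23463 / 9.59 = 2447 W/kg

2447 W/kg


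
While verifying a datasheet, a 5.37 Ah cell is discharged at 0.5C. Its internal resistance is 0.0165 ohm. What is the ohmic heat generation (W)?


Step 1: I = C_rate * capacity = 0.5 * 5.37 = 2.685 A
Step 2: Q = I^2 * R = 2.685^2 * 0.0165 = 7.2092 * 0.0165 = 0.1190 W

0.1190 W


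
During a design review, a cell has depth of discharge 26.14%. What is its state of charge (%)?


SOC = 100 - DOD = 100 - 26.14 = 73.86%

73.86%


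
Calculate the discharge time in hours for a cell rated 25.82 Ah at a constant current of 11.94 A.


Runtime = 25.82 Ah / 11.94 A = 2.162 hr

2.162 hr


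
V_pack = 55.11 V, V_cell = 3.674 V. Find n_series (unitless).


Rearranging: n = V_pack / V_cell = 55.11 / 3.674 = 15 cells

15


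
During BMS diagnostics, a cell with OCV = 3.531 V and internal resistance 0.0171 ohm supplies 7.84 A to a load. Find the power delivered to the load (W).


Step 1: V_terminal = OCV - I*R = 3.531 - 7.84 * 0.0171 = 3.3969 V
Step 2: P_out = V_terminal * I = 3.3969 * 7.84 = 26.63 W

26.63 W


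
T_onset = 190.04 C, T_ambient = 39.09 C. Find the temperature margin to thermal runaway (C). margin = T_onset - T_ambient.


margin = T_onset - T_ambient = 190.04 - 39.09 = 150.95 C

150.95 C


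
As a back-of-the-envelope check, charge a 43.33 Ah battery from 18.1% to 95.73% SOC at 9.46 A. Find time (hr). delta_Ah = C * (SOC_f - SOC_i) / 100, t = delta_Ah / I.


delta_Ah = 43.33 * (95.73 - 18.1) / 100 = 33.637 Ah
t = delta_Ah / I = 33.637 / 9.46 = 3.556 hr

3.556 hr


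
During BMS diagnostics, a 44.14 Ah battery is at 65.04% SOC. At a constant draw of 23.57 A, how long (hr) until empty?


Step 1: remaining = SOC/100 * C_total = 65.04/100 * 44.14 = 28.709 Ah
Step 2: t = remaining / I = 28.709 / 23.57 = 1.218 hr

1.218 hr


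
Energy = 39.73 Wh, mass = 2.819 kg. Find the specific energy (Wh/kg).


Specific energy = 39.73 Wh / 2.819 kg = 14.09 Wh/kg

14.09 Wh/kg


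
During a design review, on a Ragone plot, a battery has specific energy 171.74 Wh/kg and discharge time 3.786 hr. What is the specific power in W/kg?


P_specific = E / t = 171.74 / 3.786 = 45.36 W/kg

45.36 W/kg


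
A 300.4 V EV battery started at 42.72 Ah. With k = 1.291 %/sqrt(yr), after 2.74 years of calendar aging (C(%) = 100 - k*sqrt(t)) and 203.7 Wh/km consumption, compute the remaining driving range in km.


Step 1: capacity retention = 100 - 1.291 * sqrt(2.74) = 100 - 1.291 * 1.6553 = 97.863%
Step 2: C_now = 42.72 * 97.863/100 = 41.807 Ah
Step 3: E_pack = V * C_now = 300.4 * 41.807 = 12559 Wh
Step 4: range = E_pack / consumption = 12559 / 203.7 = 61.65 km

61.65 km


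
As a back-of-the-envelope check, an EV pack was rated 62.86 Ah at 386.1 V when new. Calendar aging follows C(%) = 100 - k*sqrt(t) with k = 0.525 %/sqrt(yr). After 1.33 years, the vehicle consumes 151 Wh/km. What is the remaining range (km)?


Step 1: capacity retention = 100 - 0.525 * sqrt(1.33) = 100 - 0.525 * 1.1533 = 99.395%
Step 2: C_now = 62.86 * 99.395/100 = 62.48 Ah
Step 3: E_pack = V * C_now = 386.1 * 62.48 = 24124 Wh
Step 4: range = E_pack / consumption = 24124 / 151 = 159.8 km

159.8 km


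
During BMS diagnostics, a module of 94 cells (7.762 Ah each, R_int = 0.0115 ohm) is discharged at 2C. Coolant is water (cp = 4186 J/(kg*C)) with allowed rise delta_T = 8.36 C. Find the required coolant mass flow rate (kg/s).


Step 1: I = 2 * 7.762 = 15.524 A
Step 2: Q_cell = I^2 * R = 15.524^2 * 0.0115 = 2.7714 W
Step 3: Q_total = 94 * 2.7714 = 260.51 W
Step 4: m_dot = Q_total / (cp * dT) = 260.51 / (4186 * 8.36) = 0.007444 kg/s

0.007444 kg/s


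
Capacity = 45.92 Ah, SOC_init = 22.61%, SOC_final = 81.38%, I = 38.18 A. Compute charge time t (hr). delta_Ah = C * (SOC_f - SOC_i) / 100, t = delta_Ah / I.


Step 1: dSOC = 81.38% - 22.61% = 58.77%
Step 2: delta_Ah = 45.92 * 58.77 / 100 = 26.987 Ah
Step 3: t = 26.987 / 38.18 = 0.7068 hr

0.7068 hr


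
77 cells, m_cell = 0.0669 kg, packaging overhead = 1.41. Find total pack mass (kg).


m_pack = n * m_cell * overhead = 77 * 0.0669 * 1.41 = 7.263 kg

7.263 kg


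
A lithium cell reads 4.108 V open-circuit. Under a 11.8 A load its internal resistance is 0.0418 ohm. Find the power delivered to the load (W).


Step 1: V_terminal = OCV - I*R = 4.108 - 11.8 * 0.0418 = 3.6148 V
Step 2: P_out = V_terminal * I = 3.6148 * 11.8 = 42.65 W

42.65 W


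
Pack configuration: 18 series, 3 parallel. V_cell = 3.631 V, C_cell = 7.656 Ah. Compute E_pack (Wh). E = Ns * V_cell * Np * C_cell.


E = Ns * Vcell * Np * Ccell = 18 * 3.631 * 3 * 7.656 = 1501 Wh

1501 Wh


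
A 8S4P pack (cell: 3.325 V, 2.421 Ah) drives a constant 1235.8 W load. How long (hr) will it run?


Step 1: E_pack = Ns * V_cell * Np * C_cell = 8 * 3.325 * 4 * 2.421 = 257.59 Wh
Step 2: t = E_pack / P = 257.59 / 1235.8 = 0.2084 hr

0.2084 hr


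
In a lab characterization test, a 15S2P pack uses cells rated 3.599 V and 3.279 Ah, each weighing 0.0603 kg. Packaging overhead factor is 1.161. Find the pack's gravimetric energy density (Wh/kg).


Step 1: V_pack = 15 * 3.599 = 53.985 V
Step 2: C_pack = 2 * 3.279 = 6.558 Ah
Step 3: E_pack = V_pack * C_pack = 53.985 * 6.558 = 354.03 Wh
Step 4: m_pack = 15 * 2 * 0.0603 * 1.161 = 2.1002 kg
Step 5: ED = E_pack / m_pack = 354.03 / 2.1002 = 168.6 Wh/kg

168.6 Wh/kg


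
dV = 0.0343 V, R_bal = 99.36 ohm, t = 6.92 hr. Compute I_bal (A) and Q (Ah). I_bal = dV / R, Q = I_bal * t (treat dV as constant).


I_bal = dV / R = 0.0343 / 99.36 = 3.4521e-04 A
Q = I_bal * t = 3.4521e-04 * 6.92 = 0.002389 Ah

I=3.4521e-04 A, Q=0.002389 Ah


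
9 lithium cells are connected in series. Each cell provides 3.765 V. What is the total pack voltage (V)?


With 9 cells in series at 3.765 V each, V_pack = 33.885 V

33.885 V


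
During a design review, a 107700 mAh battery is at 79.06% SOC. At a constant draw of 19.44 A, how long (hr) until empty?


Convert: C_total = 107700 mAh = 107.7 Ah
Step 1: remaining = SOC/100 * C_total = 79.06/100 * 107.7 = 85.148 Ah
Step 2: t = remaining / I = 85.148 / 19.44 = 4.380 hr

4.380 hr


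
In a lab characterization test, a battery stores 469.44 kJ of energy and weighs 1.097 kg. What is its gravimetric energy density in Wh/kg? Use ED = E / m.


Convert: E = 469.44 kJ = 130.4 Wh
ED = E / m = 130.4 / 1.097 = 118.9 Wh/kg

118.9 Wh/kg


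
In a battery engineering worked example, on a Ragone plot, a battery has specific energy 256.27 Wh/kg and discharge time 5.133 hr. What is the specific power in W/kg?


Specific power = 256.27 Wh/kg / 5.133 hr = 49.93 W/kg

49.93 W/kg


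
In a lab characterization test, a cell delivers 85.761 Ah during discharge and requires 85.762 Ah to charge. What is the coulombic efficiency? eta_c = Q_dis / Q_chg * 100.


eta_c = Q_dis / Q_chg * 100 = 85.761 / 85.762 * 100 = 100.0%

100.0%


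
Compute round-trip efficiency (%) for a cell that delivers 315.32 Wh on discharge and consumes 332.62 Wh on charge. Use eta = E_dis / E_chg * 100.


eta_e = E_dis / E_chg * 100 = 315.32 / 332.62 * 100 = 94.80%

94.80%


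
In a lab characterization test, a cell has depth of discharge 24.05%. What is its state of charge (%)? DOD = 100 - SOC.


SOC = 100 - DOD = 100 - 24.05 = 75.95%

75.95%


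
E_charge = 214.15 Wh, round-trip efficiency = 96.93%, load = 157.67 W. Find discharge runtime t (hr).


Step 1: E_discharge = eta/100 * E_charge = 96.93/100 * 214.15 = 207.58 Wh
Step 2: t = E_discharge / P = 207.58 / 157.67 = 1.317 hr

1.317 hr


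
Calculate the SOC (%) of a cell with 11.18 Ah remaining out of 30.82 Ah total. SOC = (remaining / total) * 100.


SOC = (remaining / total) * 100 = (11.18 / 30.82) * 100 = 36.28%

36.28%


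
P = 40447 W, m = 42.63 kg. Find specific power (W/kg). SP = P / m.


SP = P / m = 40447 / 42.63 = 948.8 W/kg

948.8 W/kg


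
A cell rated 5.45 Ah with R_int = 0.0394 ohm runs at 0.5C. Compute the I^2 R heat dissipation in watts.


Step 1: I = C_rate * capacity = 0.5 * 5.45 = 2.725 A
Step 2: Q = I^2 * R = 2.725^2 * 0.0394 = 7.4256 * 0.0394 = 0.2926 W

0.2926 W


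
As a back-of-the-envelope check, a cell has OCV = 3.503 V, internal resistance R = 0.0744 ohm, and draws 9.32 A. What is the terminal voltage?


V = OCV - I*R = 3.503 - 9.32 * 0.0744 = 2.810 V

2.810 V


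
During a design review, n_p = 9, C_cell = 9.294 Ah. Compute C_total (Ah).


Parallel capacities add: 9 * 9.294 Ah = 83.646 Ah

83.646 Ah


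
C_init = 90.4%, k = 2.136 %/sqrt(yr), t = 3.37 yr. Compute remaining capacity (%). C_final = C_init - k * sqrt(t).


Step 1: sqrt(3.37 yr) = 1.8358
Step 2: drop = 2.136 * 1.8358 = 3.9213
Step 3: C_final = 90.4 - 3.9213 = 86.48%

86.48%


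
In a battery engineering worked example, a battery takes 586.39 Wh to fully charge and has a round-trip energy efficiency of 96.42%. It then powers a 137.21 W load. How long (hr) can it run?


Step 1: E_discharge = eta/100 * E_charge = 96.42/100 * 586.39 = 565.4 Wh
Step 2: t = E_discharge / P = 565.4 / 137.21 = 4.121 hr

4.121 hr


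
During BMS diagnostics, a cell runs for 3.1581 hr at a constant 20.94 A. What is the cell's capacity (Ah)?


C = I * t = 20.94 * 3.1581 = 66.13 Ah

66.13 Ah


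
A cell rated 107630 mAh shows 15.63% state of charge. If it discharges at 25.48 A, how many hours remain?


Convert: C_total = 107630 mAh = 107.63 Ah
Step 1: remaining = SOC/100 * C_total = 15.63/100 * 107.63 = 16.823 Ah
Step 2: t = remaining / I = 16.823 / 25.48 = 0.6602 hr

0.6602 hr


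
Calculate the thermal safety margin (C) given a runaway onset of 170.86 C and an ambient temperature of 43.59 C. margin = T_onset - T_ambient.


margin = T_onset - T_ambient = 170.86 - 43.59 = 127.27 C

127.27 C


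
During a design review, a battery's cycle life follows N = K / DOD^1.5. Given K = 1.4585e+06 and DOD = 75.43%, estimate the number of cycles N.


Step 1: DOD^1.5 = 75.43^1.5 = 655.11
Step 2: N = 1.4585e+06 / 655.11 = 2226 cycles

2226 cycles


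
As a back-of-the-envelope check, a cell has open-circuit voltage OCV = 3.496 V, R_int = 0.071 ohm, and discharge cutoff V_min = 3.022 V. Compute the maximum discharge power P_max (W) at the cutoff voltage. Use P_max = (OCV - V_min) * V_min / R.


dV = OCV - V_min = 0.474 V (so I_max = dV / R)
P_max = dV * V_min / R = 0.474 * 3.022 / 0.071 = 20.18 W

20.18 W


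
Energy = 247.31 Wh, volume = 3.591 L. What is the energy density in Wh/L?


ED = E / V = 247.31 / 3.591 = 68.87 Wh/L

68.87 Wh/L


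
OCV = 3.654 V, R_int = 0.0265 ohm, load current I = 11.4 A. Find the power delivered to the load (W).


Step 1: V_terminal = OCV - I*R = 3.654 - 11.4 * 0.0265 = 3.3519 V
Step 2: P_out = V_terminal * I = 3.3519 * 11.4 = 38.21 W

38.21 W


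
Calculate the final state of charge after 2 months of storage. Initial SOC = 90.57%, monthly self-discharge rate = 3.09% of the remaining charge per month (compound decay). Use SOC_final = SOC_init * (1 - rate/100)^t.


Monthly retention factor = 1 - 3.09/100 = 0.9691
Over 2 months: factor^2 = 0.93915
SOC_final = 90.57 * 0.93915 = 85.06%

85.06%


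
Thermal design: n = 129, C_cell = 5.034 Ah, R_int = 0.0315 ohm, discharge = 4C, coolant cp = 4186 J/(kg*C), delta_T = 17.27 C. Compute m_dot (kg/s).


Step 1: I = 4 * 5.034 = 20.136 A
Step 2: Q_cell = I^2 * R = 20.136^2 * 0.0315 = 12.772 W
Step 3: Q_total = 129 * 12.772 = 1647.6 W
Step 4: m_dot = Q_total / (cp * dT) = 1647.6 / (4186 * 17.27) = 0.02279 kg/s

0.02279 kg/s


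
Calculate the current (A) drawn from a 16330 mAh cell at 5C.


Convert: capacity = 16330 mAh = 16.33 Ah
I = C_rate * capacity = 5 * 16.33 = 81.65 A

81.65 A


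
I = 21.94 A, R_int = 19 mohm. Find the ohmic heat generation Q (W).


Convert: R = 19 mohm = 0.019 ohm
I^2 = 481.36
Q = 481.36 * 0.019 = 9.146 W

9.146 W


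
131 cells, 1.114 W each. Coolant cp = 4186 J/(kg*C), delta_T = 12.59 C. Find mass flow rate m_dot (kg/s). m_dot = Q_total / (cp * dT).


Q_total = 131 * 1.114 = 145.93 W
m_dot = Q_total / (cp * dT) = 145.93 / (4186 * 12.59) = 0.002769 kg/s

0.002769 kg/s


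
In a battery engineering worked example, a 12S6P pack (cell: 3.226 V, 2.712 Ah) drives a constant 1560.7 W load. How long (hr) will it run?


Step 1: E_pack = Ns * V_cell * Np * C_cell = 12 * 3.226 * 6 * 2.712 = 629.92 Wh
Step 2: t = E_pack / P = 629.92 / 1560.7 = 0.4036 hr

0.4036 hr


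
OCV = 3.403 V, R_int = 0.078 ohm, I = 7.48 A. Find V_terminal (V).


IR drop = 7.48 * 0.078 = 0.58344 V
V = 3.403 - 0.58344 = 2.820 V

2.820 V


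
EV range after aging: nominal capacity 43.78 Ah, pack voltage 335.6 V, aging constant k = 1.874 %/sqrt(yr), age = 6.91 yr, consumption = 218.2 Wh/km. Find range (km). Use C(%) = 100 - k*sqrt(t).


Step 1: capacity retention = 100 - 1.874 * sqrt(6.91) = 100 - 1.874 * 2.6287 = 95.074%
Step 2: C_now = 43.78 * 95.074/100 = 41.623 Ah
Step 3: E_pack = V * C_now = 335.6 * 41.623 = 13969 Wh
Step 4: range = E_pack / consumption = 13969 / 218.2 = 64.02 km

64.02 km


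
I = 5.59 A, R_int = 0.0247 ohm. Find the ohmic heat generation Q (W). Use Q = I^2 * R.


I^2 = 31.248
Q = 31.248 * 0.0247 = 0.7718 W

0.7718 W


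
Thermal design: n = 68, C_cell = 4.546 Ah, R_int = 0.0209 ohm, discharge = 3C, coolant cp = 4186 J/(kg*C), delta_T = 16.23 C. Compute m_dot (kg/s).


Step 1: I = 3 * 4.546 = 13.638 A
Step 2: Q_cell = I^2 * R = 13.638^2 * 0.0209 = 3.8873 W
Step 3: Q_total = 68 * 3.8873 = 264.34 W
Step 4: m_dot = Q_total / (cp * dT) = 264.34 / (4186 * 16.23) = 0.003891 kg/s

0.003891 kg/s


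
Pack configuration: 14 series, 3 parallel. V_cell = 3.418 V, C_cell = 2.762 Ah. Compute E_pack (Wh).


E = Ns * Vcell * Np * Ccell = 14 * 3.418 * 3 * 2.762 = 396.5 Wh

396.5 Wh


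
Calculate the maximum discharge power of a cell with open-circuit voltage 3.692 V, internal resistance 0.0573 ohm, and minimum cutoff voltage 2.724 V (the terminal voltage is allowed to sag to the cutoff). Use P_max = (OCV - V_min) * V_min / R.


dV = OCV - V_min = 0.968 V (so I_max = dV / R)
P_max = dV * V_min / R = 0.968 * 2.724 / 0.0573 = 46.02 W

46.02 W


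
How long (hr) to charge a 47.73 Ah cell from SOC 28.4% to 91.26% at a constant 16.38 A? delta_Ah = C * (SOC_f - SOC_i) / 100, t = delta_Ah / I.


delta_Ah = 47.73 * (91.26 - 28.4) / 100 = 30.003 Ah
t = delta_Ah / I = 30.003 / 16.38 = 1.832 hr

1.832 hr


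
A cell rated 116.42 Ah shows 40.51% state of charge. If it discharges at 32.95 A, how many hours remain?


Step 1: remaining = SOC/100 * C_total = 40.51/100 * 116.42 = 47.162 Ah
Step 2: t = remaining / I = 47.162 / 32.95 = 1.431 hr

1.431 hr


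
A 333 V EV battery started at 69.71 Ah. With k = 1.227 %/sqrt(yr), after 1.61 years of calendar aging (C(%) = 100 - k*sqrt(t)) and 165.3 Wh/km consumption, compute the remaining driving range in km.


Step 1: capacity retention = 100 - 1.227 * sqrt(1.61) = 100 - 1.227 * 1.2689 = 98.443%
Step 2: C_now = 69.71 * 98.443/100 = 68.625 Ah
Step 3: E_pack = V * C_now = 333 * 68.625 = 22852 Wh
Step 4: range = E_pack / consumption = 22852 / 165.3 = 138.2 km

138.2 km


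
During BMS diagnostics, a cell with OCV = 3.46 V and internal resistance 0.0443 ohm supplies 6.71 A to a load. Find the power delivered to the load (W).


Step 1: V_terminal = OCV - I*R = 3.46 - 6.71 * 0.0443 = 3.1627 V
Step 2: P_out = V_terminal * I = 3.1627 * 6.71 = 21.22 W

21.22 W


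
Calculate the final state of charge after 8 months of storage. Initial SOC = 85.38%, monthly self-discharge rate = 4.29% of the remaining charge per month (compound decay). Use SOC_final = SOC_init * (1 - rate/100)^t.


decay = (1 - 4.29/100)^8 = 0.70414
SOC_final = 85.38 * 0.70414 = 60.12%

60.12%


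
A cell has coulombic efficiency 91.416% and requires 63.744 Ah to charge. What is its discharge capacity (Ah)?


Q_dis = eta/100 * Q_chg = 91.416/100 * 63.744 = 58.27 Ah

58.27 Ah


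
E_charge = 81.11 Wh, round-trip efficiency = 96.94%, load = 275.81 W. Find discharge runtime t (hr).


Step 1: E_discharge = eta/100 * E_charge = 96.94/100 * 81.11 = 78.628 Wh
Step 2: t = E_discharge / P = 78.628 / 275.81 = 0.2851 hr

0.2851 hr


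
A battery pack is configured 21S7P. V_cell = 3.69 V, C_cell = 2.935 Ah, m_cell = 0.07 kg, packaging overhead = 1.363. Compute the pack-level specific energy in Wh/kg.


Step 1: V_pack = 21 * 3.69 = 77.49 V
Step 2: C_pack = 7 * 2.935 = 20.545 Ah
Step 3: E_pack = V_pack * C_pack = 77.49 * 20.545 = 1592 Wh
Step 4: m_pack = 21 * 7 * 0.07 * 1.363 = 14.025 kg
Step 5: ED = E_pack / m_pack = 1592 / 14.025 = 113.5 Wh/kg

113.5 Wh/kg


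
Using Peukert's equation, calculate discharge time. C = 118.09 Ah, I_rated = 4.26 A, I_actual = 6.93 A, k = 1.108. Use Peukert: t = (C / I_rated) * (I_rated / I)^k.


t_rated = C / I_rated = 118.09 / 4.26 = 27.721 hr
(I_rated/I)^k = (0.61472)^1.108 = 0.58325
t = t_rated * (I_rated/I)^k = 27.721 * 0.58325 = 16.17 hr

16.17 hr


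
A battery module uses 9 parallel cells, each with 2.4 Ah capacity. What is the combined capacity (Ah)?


Parallel capacities add: 9 * 2.4 Ah = 21.6 Ah

21.6 Ah


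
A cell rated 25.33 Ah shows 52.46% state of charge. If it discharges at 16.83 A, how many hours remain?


Step 1: remaining = SOC/100 * C_total = 52.46/100 * 25.33 = 13.288 Ah
Step 2: t = remaining / I = 13.288 / 16.83 = 0.7895 hr

0.7895 hr


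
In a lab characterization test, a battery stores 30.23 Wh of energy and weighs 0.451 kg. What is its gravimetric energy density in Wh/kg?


Specific energy = 30.23 Wh / 0.451 kg = 67.03 Wh/kg

67.03 Wh/kg


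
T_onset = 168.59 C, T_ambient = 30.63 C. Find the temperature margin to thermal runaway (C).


Safety margin = 168.59 C - 30.63 C = 137.96 C

137.96 C


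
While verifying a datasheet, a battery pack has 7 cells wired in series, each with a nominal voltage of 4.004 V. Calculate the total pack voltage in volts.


Series voltages add: 7 * 4.004 V = 28.028 V

28.028 V


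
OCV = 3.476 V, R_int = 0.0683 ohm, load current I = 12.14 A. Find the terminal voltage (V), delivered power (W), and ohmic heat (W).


Step 1: V_terminal = OCV - I*R = 3.476 - 12.14 * 0.0683 = 2.6468 V
Step 2: P_out = V_terminal * I = 2.6468 * 12.14 = 32.13 W
Step 3: Q = I^2 * R = 12.14^2 * 0.0683 = 10.07 W

V=2.6468 V, P=32.13 W, Q=10.07 W


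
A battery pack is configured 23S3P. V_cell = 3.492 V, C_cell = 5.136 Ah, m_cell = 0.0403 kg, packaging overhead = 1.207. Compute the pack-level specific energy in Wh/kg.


Step 1: V_pack = 23 * 3.492 = 80.316 V
Step 2: C_pack = 3 * 5.136 = 15.408 Ah
Step 3: E_pack = V_pack * C_pack = 80.316 * 15.408 = 1237.5 Wh
Step 4: m_pack = 23 * 3 * 0.0403 * 1.207 = 3.3563 kg
Step 5: ED = E_pack / m_pack = 1237.5 / 3.3563 = 368.7 Wh/kg

368.7 Wh/kg


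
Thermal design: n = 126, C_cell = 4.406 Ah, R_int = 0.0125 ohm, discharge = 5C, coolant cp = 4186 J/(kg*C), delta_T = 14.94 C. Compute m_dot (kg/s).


Step 1: I = 5 * 4.406 = 22.03 A
Step 2: Q_cell = I^2 * R = 22.03^2 * 0.0125 = 6.0665 W
Step 3: Q_total = 126 * 6.0665 = 764.38 W
Step 4: m_dot = Q_total / (cp * dT) = 764.38 / (4186 * 14.94) = 0.01222 kg/s

0.01222 kg/s


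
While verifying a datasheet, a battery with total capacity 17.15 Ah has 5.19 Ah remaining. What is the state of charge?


SOC% = 5.19 / 17.15 * 100 = 30.26%

30.26%


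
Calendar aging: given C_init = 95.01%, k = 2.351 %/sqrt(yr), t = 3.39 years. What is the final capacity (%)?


sqrt(t) = sqrt(3.39) = 1.8412
C_final = 95.01 - 2.351 * 1.8412 = 90.68%

90.68%


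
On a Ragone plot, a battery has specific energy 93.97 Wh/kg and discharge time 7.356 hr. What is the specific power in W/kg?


P_specific = E / t = 93.97 / 7.356 = 12.77 W/kg

12.77 W/kg


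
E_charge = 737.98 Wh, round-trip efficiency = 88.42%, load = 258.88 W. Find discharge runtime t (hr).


Step 1: E_discharge = eta/100 * E_charge = 88.42/100 * 737.98 = 652.52 Wh
Step 2: t = E_discharge / P = 652.52 / 258.88 = 2.521 hr

2.521 hr


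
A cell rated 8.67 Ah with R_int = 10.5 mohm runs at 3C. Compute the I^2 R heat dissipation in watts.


Convert: R = 10.5 mohm = 0.0105 ohm
Step 1: I = C_rate * capacity = 3 * 8.67 = 26.01 A
Step 2: Q = I^2 * R = 26.01^2 * 0.0105 = 676.52 * 0.0105 = 7.103 W

7.103 W


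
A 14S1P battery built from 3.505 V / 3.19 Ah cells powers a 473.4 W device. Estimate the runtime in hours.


Step 1: E_pack = Ns * V_cell * Np * C_cell = 14 * 3.505 * 1 * 3.19 = 156.53 Wh
Step 2: t = E_pack / P = 156.53 / 473.4 = 0.3307 hr

0.3307 hr


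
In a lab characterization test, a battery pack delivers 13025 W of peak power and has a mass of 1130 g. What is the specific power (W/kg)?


Convert: m = 1130 g = 1.13 kg
SP = P / m = 13025 / 1.13 = 11530 W/kg

11530 W/kg


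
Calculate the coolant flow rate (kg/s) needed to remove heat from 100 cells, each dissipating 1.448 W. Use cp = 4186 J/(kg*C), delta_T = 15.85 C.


Q_total = 100 * 1.448 = 144.8 W
m_dot = Q_total / (cp * dT) = 144.8 / (4186 * 15.85) = 0.002182 kg/s

0.002182 kg/s


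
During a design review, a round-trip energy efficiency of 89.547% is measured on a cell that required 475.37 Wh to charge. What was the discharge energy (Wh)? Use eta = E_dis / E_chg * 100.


E_dis = eta/100 * E_chg = 89.547/100 * 475.37 = 425.7 Wh

425.7 Wh


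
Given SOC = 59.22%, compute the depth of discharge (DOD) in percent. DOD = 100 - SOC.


Complement of SOC: DOD = 100% - 59.22% = 40.78%

40.78%


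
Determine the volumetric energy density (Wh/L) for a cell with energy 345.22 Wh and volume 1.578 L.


Volumetric ED = 345.22 Wh / 1.578 L = 218.8 Wh/L

218.8 Wh/L


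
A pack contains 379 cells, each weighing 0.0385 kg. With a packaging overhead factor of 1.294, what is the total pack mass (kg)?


m_pack = n * m_cell * overhead = 379 * 0.0385 * 1.294 = 18.88 kg

18.88 kg


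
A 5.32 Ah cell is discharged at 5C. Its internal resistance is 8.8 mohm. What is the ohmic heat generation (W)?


Convert: R = 8.8 mohm = 0.0088 ohm
Step 1: I = C_rate * capacity = 5 * 5.32 = 26.6 A
Step 2: Q = I^2 * R = 26.6^2 * 0.0088 = 707.56 * 0.0088 = 6.227 W

6.227 W


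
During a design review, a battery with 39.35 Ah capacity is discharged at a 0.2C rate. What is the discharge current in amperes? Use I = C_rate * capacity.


At 0.2C: I = 0.2 * 39.35 Ah = 7.87 A

7.87 A


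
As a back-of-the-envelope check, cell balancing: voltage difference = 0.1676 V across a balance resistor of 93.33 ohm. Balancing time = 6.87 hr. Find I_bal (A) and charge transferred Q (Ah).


I_bal = dV / R = 0.1676 / 93.33 = 0.0017958 A
Q = I_bal * t = 0.0017958 * 6.87 = 0.01234 Ah

I=0.0017958 A, Q=0.01234 Ah


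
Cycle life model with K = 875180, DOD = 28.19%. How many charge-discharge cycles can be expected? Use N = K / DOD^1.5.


DOD^1.5 = 149.67
N = K / DOD^1.5 = 875180 / 149.67 = 5847

5847 cycles


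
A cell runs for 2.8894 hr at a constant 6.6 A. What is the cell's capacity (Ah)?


C = I * t = 6.6 * 2.8894 = 19.07 Ah

19.07 Ah


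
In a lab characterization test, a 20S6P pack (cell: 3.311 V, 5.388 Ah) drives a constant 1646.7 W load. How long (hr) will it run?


Step 1: E_pack = Ns * V_cell * Np * C_cell = 20 * 3.311 * 6 * 5.388 = 2140.8 Wh
Step 2: t = E_pack / P = 2140.8 / 1646.7 = 1.300 hr

1.300 hr


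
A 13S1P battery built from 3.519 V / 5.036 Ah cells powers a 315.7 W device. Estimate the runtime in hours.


Step 1: E_pack = Ns * V_cell * Np * C_cell = 13 * 3.519 * 1 * 5.036 = 230.38 Wh
Step 2: t = E_pack / P = 230.38 / 315.7 = 0.7297 hr

0.7297 hr


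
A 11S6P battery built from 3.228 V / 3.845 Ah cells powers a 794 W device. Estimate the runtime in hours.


Step 1: E_pack = Ns * V_cell * Np * C_cell = 11 * 3.228 * 6 * 3.845 = 819.17 Wh
Step 2: t = E_pack / P = 819.17 / 794 = 1.032 hr

1.032 hr


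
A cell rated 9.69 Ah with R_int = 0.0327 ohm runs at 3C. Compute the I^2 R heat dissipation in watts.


Step 1: I = C_rate * capacity = 3 * 9.69 = 29.07 A
Step 2: Q = I^2 * R = 29.07^2 * 0.0327 = 845.06 * 0.0327 = 27.63 W

27.63 W


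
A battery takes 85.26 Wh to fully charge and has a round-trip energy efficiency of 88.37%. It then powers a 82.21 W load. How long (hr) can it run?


Step 1: E_discharge = eta/100 * E_charge = 88.37/100 * 85.26 = 75.344 Wh
Step 2: t = E_discharge / P = 75.344 / 82.21 = 0.9165 hr

0.9165 hr


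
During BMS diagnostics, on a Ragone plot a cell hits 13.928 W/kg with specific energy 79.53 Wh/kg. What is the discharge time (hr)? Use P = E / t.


t = E / P = 79.53 / 13.928 = 5.710 hr

5.710 hr


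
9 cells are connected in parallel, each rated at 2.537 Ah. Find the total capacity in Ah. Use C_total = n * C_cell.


Parallel capacities add: 9 * 2.537 Ah = 22.833 Ah

22.833 Ah


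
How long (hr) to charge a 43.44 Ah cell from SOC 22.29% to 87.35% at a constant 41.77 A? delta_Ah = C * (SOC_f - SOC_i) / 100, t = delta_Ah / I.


delta_Ah = 43.44 * (87.35 - 22.29) / 100 = 28.262 Ah
t = delta_Ah / I = 28.262 / 41.77 = 0.6766 hr

0.6766 hr


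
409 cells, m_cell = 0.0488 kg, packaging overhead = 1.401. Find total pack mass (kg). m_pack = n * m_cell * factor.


Cell mass sum = 409 * 0.0488 = 19.959 kg
With overhead 1.401: m_pack = 19.959 * 1.401 = 27.96 kg

27.96 kg


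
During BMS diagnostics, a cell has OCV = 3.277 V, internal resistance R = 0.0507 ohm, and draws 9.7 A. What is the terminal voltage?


V = OCV - I*R = 3.277 - 9.7 * 0.0507 = 2.785 V

2.785 V


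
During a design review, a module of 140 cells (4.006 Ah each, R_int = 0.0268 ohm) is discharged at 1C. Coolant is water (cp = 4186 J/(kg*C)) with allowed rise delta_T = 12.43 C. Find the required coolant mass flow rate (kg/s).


Step 1: I = 1 * 4.006 = 4.006 A
Step 2: Q_cell = I^2 * R = 4.006^2 * 0.0268 = 0.43009 W
Step 3: Q_total = 140 * 0.43009 = 60.213 W
Step 4: m_dot = Q_total / (cp * dT) = 60.213 / (4186 * 12.43) = 0.001157 kg/s

0.001157 kg/s


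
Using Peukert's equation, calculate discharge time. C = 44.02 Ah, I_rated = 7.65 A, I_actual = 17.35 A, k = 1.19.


Step 1: t_rated = C / I_rated = 44.02 / 7.65 = 5.7542 hr
Step 2: ratio = 7.65 / 17.35 = 0.44092
Step 3: ratio^k = 0.44092^1.19 = 0.37739
Step 4: t = t_rated * ratio^k = 5.7542 * 0.37739 = 2.172 hr

2.172 hr


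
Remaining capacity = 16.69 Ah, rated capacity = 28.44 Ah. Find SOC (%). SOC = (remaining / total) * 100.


SOC = (remaining / total) * 100 = (16.69 / 28.44) * 100 = 58.68%

58.68%


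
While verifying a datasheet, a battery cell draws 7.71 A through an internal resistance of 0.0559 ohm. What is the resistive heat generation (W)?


I^2 = 59.444
Q = 59.444 * 0.0559 = 3.323 W

3.323 W


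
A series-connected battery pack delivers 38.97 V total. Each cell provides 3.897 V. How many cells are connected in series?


Rearranging: n = V_pack / V_cell = 38.97 / 3.897 = 10 cells

10


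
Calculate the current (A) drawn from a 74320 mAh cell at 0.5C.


Convert: capacity = 74320 mAh = 74.32 Ah
I = C_rate * capacity = 0.5 * 74.32 = 37.16 A

37.16 A


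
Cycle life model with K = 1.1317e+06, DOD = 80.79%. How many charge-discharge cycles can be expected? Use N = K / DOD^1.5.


DOD^1.5 = 726.17
N = K / DOD^1.5 = 1.1317e+06 / 726.17 = 1558

1558 cycles


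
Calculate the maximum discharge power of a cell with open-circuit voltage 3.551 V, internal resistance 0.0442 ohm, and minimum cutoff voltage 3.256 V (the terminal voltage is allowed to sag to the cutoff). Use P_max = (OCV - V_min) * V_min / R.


P_max = (OCV - V_min) * V_min / R = (3.551 - 3.256) * 3.256 / 0.0442 = 0.295 * 3.256 / 0.0442 = 21.73 W

21.73 W


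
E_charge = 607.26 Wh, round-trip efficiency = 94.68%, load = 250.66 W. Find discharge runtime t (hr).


Step 1: E_discharge = eta/100 * E_charge = 94.68/100 * 607.26 = 574.95 Wh
Step 2: t = E_discharge / P = 574.95 / 250.66 = 2.294 hr

2.294 hr


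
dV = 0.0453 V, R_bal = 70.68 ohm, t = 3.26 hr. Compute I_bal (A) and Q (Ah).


First, Ohm's law: I_bal = 0.0453 V / 70.68 ohm = 6.4092e-04 A
Then Q = I * t = 6.4092e-04 A * 3.26 hr = 0.002089 Ah

I=6.4092e-04 A, Q=0.002089 Ah


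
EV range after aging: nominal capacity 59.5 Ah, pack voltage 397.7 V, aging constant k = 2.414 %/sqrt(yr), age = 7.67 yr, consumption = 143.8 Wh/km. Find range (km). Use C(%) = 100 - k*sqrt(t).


Step 1: capacity retention = 100 - 2.414 * sqrt(7.67) = 100 - 2.414 * 2.7695 = 93.314%
Step 2: C_now = 59.5 * 93.314/100 = 55.522 Ah
Step 3: E_pack = V * C_now = 397.7 * 55.522 = 22081 Wh
Step 4: range = E_pack / consumption = 22081 / 143.8 = 153.6 km

153.6 km


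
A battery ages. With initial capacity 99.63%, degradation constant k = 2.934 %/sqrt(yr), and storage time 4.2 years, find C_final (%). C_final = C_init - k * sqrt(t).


sqrt(t) = sqrt(4.2) = 2.0494
C_final = 99.63 - 2.934 * 2.0494 = 93.62%

93.62%


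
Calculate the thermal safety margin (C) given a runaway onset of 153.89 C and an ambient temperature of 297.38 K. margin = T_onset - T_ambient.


Convert: T_ambient = 297.38 K = 24.23 C
margin = 153.89 - 24.23 = 129.66 C

129.66 C


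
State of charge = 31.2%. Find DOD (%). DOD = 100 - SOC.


Complement of SOC: DOD = 100% - 31.2% = 68.8%

68.8%


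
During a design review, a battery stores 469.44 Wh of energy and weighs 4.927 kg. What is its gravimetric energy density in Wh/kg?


ED = E / m = 469.44 / 4.927 = 95.28 Wh/kg

95.28 Wh/kg


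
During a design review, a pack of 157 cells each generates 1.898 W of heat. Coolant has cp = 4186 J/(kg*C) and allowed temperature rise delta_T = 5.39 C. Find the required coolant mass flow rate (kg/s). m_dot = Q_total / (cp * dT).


Q_total = 157 * 1.898 = 297.99 W
m_dot = Q_total / (cp * dT) = 297.99 / (4186 * 5.39) = 0.01321 kg/s

0.01321 kg/s


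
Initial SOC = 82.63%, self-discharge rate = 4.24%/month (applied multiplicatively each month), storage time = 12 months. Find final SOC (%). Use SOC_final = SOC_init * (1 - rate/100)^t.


decay = (1 - 4.24/100)^12 = 0.59458
SOC_final = 82.63 * 0.59458 = 49.13%

49.13%


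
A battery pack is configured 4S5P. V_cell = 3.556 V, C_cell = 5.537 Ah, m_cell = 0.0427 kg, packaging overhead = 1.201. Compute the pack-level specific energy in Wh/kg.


Step 1: V_pack = 4 * 3.556 = 14.224 V
Step 2: C_pack = 5 * 5.537 = 27.685 Ah
Step 3: E_pack = V_pack * C_pack = 14.224 * 27.685 = 393.79 Wh
Step 4: m_pack = 4 * 5 * 0.0427 * 1.201 = 1.0257 kg
Step 5: ED = E_pack / m_pack = 393.79 / 1.0257 = 383.9 Wh/kg

383.9 Wh/kg


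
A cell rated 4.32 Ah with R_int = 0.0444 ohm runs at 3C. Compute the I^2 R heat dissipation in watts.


Step 1: I = C_rate * capacity = 3 * 4.32 = 12.96 A
Step 2: Q = I^2 * R = 12.96^2 * 0.0444 = 167.96 * 0.0444 = 7.457 W

7.457 W


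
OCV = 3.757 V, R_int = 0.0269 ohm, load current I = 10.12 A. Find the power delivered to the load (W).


Step 1: V_terminal = OCV - I*R = 3.757 - 10.12 * 0.0269 = 3.4848 V
Step 2: P_out = V_terminal * I = 3.4848 * 10.12 = 35.27 W

35.27 W


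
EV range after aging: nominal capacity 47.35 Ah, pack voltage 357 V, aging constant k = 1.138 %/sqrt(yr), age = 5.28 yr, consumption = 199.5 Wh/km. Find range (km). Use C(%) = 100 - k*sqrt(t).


Step 1: capacity retention = 100 - 1.138 * sqrt(5.28) = 100 - 1.138 * 2.2978 = 97.385%
Step 2: C_now = 47.35 * 97.385/100 = 46.112 Ah
Step 3: E_pack = V * C_now = 357 * 46.112 = 16462 Wh
Step 4: range = E_pack / consumption = 16462 / 199.5 = 82.52 km

82.52 km


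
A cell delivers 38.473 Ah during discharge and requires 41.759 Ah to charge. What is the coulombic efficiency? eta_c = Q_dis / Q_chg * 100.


Coulombic efficiency = 38.473/41.759 * 100% = 92.13%

92.13%


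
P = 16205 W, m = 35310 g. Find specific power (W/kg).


Convert: m = 35310 g = 35.31 kg
SP = P / m = 16205 / 35.31 = 458.9 W/kg

458.9 W/kg


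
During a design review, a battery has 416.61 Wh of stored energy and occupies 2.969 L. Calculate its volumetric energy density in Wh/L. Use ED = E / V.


Volumetric ED = 416.61 Wh / 2.969 L = 140.3 Wh/L

140.3 Wh/L


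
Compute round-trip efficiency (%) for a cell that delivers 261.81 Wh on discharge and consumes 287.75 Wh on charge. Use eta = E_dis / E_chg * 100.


Round-trip efficiency = 261.81/287.75 * 100% = 90.99%

90.99%


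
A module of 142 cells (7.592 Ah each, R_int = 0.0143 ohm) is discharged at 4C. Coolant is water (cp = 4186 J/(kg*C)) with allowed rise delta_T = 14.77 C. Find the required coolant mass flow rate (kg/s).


Step 1: I = 4 * 7.592 = 30.368 A
Step 2: Q_cell = I^2 * R = 30.368^2 * 0.0143 = 13.188 W
Step 3: Q_total = 142 * 13.188 = 1872.7 W
Step 4: m_dot = Q_total / (cp * dT) = 1872.7 / (4186 * 14.77) = 0.03029 kg/s

0.03029 kg/s
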